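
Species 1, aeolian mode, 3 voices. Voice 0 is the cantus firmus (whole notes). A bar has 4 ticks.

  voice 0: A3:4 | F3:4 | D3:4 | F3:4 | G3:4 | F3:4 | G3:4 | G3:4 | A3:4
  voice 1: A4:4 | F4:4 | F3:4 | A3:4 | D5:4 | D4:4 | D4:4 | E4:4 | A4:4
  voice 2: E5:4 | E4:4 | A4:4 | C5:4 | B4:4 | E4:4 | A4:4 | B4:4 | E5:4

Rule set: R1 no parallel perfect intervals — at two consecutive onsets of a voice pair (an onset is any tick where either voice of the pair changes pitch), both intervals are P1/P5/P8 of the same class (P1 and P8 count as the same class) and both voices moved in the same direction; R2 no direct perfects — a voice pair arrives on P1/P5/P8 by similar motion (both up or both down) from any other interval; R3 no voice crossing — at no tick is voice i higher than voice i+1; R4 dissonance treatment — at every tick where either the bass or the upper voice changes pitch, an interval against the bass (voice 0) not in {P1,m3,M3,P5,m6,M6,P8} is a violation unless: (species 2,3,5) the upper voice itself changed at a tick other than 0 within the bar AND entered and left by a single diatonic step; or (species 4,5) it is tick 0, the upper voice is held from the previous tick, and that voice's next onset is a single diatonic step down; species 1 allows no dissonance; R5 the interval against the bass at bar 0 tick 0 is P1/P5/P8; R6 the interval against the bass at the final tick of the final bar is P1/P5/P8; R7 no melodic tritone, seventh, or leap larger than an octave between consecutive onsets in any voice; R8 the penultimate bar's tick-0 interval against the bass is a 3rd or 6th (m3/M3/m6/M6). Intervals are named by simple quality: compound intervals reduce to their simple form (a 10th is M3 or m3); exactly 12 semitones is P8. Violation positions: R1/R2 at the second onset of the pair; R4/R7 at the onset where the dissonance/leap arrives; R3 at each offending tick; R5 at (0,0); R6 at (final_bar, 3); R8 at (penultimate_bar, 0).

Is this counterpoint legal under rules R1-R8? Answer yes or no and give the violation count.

No (19 violations)

bar 0: v0=A3 v1=A4 v2=E5 (P5)
bar 1: v0=F3 v1=F4 v2=E4 (M7)
bar 2: v0=D3 v1=F3 v2=A4 (P5)
bar 3: v0=F3 v1=A3 v2=C5 (P5)
bar 4: v0=G3 v1=D5 v2=B4 (M3)
bar 5: v0=F3 v1=D4 v2=E4 (M7)
bar 6: v0=G3 v1=D4 v2=A4 (M2)
bar 7: v0=G3 v1=E4 v2=B4 (M3)
bar 8: v0=A3 v1=A4 v2=E5 (P5)
  R1 @ bar1.0: A3/A4 P8 -> F3/F4 P8 similar
  R3 @ bar1.0: F4 above E4
  R4 @ bar1.0: F3/E4 M7 untreated
  R3 @ bar1.1: F4 above E4
  R3 @ bar1.2: F4 above E4
  R3 @ bar1.3: F4 above E4
  R1 @ bar3.0: D3/A4 P5 -> F3/C5 P5 similar
  R2 @ bar4.0: F3/A3 M3 -> G3/D5 P5 similar
  R3 @ bar4.0: D5 above B4
  R7 @ bar4.0: A3->D5 leap 17st
  R3 @ bar4.1: D5 above B4
  R3 @ bar4.2: D5 above B4
  R3 @ bar4.3: D5 above B4
  R4 @ bar5.0: F3/E4 M7 untreated
  R4 @ bar6.0: G3/A4 M2 untreated
  R1 @ bar7.0: D4/A4 P5 -> E4/B4 P5 similar
  R1 @ bar8.0: E4/B4 P5 -> A4/E5 P5 similar
  R2 @ bar8.0: G3/E4 M6 -> A3/A4 P8 similar
  R2 @ bar8.0: G3/B4 M3 -> A3/E5 P5 similar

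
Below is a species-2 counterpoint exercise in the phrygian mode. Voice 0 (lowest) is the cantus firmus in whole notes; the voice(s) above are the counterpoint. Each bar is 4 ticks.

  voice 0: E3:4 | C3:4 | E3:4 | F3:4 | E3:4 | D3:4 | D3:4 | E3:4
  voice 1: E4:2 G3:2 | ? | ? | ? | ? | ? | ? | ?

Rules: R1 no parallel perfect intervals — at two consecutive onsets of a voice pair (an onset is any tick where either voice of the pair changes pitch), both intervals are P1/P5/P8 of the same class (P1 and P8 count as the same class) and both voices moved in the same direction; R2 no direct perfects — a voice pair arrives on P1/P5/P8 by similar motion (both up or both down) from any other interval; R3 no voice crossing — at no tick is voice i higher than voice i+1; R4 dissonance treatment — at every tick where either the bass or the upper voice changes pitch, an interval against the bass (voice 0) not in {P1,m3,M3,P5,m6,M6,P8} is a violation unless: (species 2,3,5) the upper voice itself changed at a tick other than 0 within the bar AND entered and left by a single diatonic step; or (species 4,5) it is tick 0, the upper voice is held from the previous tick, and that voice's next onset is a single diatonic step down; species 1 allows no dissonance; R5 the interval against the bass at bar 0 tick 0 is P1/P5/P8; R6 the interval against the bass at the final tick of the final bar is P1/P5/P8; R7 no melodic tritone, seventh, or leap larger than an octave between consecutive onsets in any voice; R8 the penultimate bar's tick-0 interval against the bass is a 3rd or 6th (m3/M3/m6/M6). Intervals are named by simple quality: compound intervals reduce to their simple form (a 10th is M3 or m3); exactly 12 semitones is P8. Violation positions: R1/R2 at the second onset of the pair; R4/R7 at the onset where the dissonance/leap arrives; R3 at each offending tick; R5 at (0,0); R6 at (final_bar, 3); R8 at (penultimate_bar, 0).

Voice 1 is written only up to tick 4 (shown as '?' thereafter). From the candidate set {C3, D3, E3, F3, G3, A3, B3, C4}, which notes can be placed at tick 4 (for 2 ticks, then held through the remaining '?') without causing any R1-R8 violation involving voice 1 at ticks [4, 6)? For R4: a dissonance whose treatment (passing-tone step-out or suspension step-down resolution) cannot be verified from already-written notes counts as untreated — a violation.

C3: violates R2
D3: violates R4
E3: legal
F3: violates R4
G3: legal
A3: legal
B3: violates R4
C4: legal

{A3, C4, E3, G3}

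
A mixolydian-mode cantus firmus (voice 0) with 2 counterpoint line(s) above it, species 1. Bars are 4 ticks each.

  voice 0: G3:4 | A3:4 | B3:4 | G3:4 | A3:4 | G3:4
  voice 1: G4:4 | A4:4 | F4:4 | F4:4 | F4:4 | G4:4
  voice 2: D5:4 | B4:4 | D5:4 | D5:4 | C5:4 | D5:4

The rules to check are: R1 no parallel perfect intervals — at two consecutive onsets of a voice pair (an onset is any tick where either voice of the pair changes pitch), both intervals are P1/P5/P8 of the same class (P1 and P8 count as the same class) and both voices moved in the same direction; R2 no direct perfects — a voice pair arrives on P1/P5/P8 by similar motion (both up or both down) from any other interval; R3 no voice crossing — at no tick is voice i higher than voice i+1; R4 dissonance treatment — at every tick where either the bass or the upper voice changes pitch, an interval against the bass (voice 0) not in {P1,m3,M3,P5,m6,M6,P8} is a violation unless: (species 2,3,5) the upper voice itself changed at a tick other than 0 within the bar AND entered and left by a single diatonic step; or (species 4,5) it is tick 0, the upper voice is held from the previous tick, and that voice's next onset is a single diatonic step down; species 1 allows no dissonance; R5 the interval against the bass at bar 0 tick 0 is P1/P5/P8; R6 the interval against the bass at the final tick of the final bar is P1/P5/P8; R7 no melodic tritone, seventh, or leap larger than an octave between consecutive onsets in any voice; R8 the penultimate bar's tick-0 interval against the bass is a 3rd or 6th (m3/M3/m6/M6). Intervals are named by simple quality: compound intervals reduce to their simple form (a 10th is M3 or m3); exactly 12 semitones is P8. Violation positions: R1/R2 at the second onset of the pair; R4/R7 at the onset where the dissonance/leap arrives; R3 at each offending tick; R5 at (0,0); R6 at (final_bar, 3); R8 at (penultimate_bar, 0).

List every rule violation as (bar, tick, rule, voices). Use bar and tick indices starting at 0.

(1, 0, R1, (0, 1))
(1, 0, R4, (0, 2))
(2, 0, R4, (0, 1))
(3, 0, R4, (0, 1))
(5, 0, R1, (1, 2))

bar 0: v0=G3 v1=G4 v2=D5 downbeat P5
bar 1: v0=A3 v1=A4 v2=B4 downbeat M2
bar 2: v0=B3 v1=F4 v2=D5 downbeat m3
bar 3: v0=G3 v1=F4 v2=D5 downbeat P5
bar 4: v0=A3 v1=F4 v2=C5 downbeat m3
bar 5: v0=G3 v1=G4 v2=D5 downbeat P5
  -> R1 @ bar 1 tick 0 v(0, 1): G3/G4 P8 -> A3/A4 P8 similar
  -> R4 @ bar 1 tick 0 v(0, 2): A3/B4 M2 untreated
  -> R4 @ bar 2 tick 0 v(0, 1): B3/F4 TT untreated
  -> R4 @ bar 3 tick 0 v(0, 1): G3/F4 m7 untreated
  -> R1 @ bar 5 tick 0 v(1, 2): F4/C5 P5 -> G4/D5 P5 similar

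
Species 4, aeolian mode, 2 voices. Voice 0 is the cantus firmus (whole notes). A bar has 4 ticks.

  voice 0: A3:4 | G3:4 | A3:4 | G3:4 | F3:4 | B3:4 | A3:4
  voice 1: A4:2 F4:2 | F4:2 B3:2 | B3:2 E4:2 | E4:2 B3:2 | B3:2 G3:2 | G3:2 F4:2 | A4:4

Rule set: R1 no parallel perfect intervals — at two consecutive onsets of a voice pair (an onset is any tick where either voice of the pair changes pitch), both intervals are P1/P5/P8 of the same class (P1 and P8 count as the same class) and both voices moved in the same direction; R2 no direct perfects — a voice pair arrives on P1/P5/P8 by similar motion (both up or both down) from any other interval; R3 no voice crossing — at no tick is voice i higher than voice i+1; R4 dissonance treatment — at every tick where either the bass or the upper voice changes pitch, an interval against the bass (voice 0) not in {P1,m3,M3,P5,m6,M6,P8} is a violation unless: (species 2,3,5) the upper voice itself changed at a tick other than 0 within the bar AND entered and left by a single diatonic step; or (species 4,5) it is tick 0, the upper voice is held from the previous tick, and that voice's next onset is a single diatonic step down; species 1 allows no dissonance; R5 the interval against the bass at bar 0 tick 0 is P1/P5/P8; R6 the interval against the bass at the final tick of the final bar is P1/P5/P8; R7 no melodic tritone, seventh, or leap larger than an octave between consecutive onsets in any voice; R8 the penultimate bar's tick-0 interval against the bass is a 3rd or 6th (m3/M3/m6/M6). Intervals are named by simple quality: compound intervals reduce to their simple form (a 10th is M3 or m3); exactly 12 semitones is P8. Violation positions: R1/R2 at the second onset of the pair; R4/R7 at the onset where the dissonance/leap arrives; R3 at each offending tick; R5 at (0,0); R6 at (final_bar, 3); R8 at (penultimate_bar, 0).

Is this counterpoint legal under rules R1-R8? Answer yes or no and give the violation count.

bar 0: v0=A3 v1=A4 (P8)
bar 1: v0=G3 v1=F4 (m7)
bar 2: v0=A3 v1=B3 (M2)
bar 3: v0=G3 v1=E4 (M6)
bar 4: v0=F3 v1=B3 (TT)
bar 5: v0=B3 v1=G3 (M3)
bar 6: v0=A3 v1=A4 (P8)
  R4 @ bar1.0: G3/F4 m7 untreated
  R7 @ bar1.2: F4->B3 leap 6st
  R4 @ bar2.0: A3/B3 M2 untreated
  R4 @ bar4.0: F3/B3 TT untreated
  R4 @ bar4.2: F3/G3 M2 untreated
  R3 @ bar5.0: B3 above G3
  R7 @ bar5.0: F3->B3 leap 6st
  R3 @ bar5.1: B3 above G3
  R4 @ bar5.2: B3/F4 TT untreated
  R7 @ bar5.2: G3->F4 leap 10st

No (10 violations)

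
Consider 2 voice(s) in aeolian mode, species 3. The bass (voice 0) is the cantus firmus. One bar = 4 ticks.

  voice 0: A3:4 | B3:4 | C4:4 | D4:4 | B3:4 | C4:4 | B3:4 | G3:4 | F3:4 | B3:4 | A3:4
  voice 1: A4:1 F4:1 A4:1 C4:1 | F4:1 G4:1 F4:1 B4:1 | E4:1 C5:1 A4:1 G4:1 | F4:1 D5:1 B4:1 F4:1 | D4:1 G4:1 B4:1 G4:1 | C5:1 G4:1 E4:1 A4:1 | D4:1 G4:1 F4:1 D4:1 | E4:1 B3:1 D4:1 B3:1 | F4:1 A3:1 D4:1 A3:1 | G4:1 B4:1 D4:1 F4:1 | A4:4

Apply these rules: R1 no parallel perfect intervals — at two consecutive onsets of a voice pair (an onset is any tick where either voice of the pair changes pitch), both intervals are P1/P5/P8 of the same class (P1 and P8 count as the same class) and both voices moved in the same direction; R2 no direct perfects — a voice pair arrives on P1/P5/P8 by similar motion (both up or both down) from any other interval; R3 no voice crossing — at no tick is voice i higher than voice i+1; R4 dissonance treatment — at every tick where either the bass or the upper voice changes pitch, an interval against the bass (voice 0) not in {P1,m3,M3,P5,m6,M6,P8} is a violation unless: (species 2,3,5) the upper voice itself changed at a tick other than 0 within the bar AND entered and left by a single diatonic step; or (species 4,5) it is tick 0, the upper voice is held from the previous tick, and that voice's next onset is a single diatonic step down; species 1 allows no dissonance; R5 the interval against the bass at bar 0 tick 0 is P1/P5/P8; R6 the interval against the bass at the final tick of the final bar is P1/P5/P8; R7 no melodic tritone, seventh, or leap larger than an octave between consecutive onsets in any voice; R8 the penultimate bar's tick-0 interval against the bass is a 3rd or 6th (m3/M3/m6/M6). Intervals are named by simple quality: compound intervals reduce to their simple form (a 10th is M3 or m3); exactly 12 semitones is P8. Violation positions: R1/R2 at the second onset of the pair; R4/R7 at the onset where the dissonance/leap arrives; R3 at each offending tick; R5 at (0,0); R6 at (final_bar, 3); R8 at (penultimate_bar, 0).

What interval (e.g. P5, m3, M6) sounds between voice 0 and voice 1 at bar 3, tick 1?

P8

voice 0=D4 voice 1=D5 -> P8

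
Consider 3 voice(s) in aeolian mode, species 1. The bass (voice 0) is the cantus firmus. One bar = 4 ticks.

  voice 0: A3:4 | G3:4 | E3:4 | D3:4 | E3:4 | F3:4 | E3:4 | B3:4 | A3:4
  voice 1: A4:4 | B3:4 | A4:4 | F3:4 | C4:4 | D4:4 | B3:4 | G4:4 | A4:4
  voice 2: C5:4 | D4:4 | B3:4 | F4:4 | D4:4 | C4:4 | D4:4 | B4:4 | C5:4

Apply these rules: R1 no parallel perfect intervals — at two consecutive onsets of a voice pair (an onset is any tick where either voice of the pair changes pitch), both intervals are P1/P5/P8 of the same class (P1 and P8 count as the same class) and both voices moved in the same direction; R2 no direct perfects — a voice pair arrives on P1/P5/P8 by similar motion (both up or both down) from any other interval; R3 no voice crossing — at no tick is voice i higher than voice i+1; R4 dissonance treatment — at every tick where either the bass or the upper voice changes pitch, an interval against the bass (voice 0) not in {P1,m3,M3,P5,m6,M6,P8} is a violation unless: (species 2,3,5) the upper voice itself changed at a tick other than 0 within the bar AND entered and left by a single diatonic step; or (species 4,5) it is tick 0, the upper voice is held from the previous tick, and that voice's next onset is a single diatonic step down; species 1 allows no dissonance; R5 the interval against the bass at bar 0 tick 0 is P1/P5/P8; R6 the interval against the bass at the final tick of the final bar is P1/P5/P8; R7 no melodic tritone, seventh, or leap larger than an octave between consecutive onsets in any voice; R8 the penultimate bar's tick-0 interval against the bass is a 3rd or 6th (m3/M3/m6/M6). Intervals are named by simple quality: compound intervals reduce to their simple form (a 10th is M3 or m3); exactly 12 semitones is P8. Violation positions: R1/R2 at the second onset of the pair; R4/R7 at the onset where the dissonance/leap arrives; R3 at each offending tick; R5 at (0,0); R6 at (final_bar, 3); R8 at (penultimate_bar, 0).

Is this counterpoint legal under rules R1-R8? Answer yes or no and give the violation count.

bar 0: v0=A3 v1=A4 v2=C5 (m3)
bar 1: v0=G3 v1=B3 v2=D4 (P5)
bar 2: v0=E3 v1=A4 v2=B3 (P5)
bar 3: v0=D3 v1=F3 v2=F4 (m3)
bar 4: v0=E3 v1=C4 v2=D4 (m7)
bar 5: v0=F3 v1=D4 v2=C4 (P5)
bar 6: v0=E3 v1=B3 v2=D4 (m7)
bar 7: v0=B3 v1=G4 v2=B4 (P8)
bar 8: v0=A3 v1=A4 v2=C5 (m3)
  R5 @ bar0.0: opens on m3
  R2 @ bar1.0: A3/C5 m3 -> G3/D4 P5 similar
  R7 @ bar1.0: A4->B3 leap 10st
  R7 @ bar1.0: C5->D4 leap 10st
  R1 @ bar2.0: G3/D4 P5 -> E3/B3 P5 similar
  R3 @ bar2.0: A4 above B3
  R4 @ bar2.0: E3/A4 P4 untreated
  R7 @ bar2.0: B3->A4 leap 10st
  R3 @ bar2.1: A4 above B3
  R3 @ bar2.2: A4 above B3
  R3 @ bar2.3: A4 above B3
  R7 @ bar3.0: A4->F3 leap 16st
  R7 @ bar3.0: B3->F4 leap 6st
  R4 @ bar4.0: E3/D4 m7 untreated
  R3 @ bar5.0: D4 above C4
  R3 @ bar5.1: D4 above C4
  R3 @ bar5.2: D4 above C4
  R3 @ bar5.3: D4 above C4
  R2 @ bar6.0: F3/D4 M6 -> E3/B3 P5 similar
  R4 @ bar6.0: E3/D4 m7 untreated
  R2 @ bar7.0: E3/D4 m7 -> B3/B4 P8 similar
  R8 @ bar7.0: penult P8 not 3rd/6th
  R6 @ bar8.3: closes on m3

No (23 violations)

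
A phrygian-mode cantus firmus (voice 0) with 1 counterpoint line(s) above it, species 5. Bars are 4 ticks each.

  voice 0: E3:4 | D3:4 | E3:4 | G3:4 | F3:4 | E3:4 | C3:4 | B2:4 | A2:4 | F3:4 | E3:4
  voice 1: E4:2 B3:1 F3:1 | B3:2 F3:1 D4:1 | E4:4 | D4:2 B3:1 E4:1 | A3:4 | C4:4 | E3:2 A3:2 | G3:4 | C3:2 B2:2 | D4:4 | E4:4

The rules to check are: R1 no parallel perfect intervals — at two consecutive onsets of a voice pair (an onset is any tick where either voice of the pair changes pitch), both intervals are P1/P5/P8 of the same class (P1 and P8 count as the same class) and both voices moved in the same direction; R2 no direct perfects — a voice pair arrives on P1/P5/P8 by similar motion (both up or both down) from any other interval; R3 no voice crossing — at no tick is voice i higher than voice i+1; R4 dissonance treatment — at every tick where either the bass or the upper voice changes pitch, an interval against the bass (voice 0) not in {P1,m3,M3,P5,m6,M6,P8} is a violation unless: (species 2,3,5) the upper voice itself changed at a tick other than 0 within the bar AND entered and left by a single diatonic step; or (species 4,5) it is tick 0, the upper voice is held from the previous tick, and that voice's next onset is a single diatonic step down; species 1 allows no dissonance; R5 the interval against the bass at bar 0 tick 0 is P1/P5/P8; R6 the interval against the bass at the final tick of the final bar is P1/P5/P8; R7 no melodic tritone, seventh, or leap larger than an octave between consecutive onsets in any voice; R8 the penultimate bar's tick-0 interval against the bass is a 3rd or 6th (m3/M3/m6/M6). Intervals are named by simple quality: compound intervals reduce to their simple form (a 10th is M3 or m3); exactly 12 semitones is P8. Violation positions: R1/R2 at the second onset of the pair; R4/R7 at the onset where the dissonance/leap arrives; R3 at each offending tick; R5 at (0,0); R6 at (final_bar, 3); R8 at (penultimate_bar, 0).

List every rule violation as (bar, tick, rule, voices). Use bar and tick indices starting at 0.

(0, 3, R4, (0, 1))
(0, 3, R7, (1,))
(1, 0, R7, (1,))
(1, 2, R7, (1,))
(2, 0, R1, (0, 1))
(8, 2, R4, (0, 1))
(9, 0, R7, (1,))

bar 0: v0=E3 v1=E4 downbeat P8
bar 1: v0=D3 v1=B3 downbeat M6
bar 2: v0=E3 v1=E4 downbeat P8
bar 3: v0=G3 v1=D4 downbeat P5
bar 4: v0=F3 v1=A3 downbeat M3
bar 5: v0=E3 v1=C4 downbeat m6
bar 6: v0=C3 v1=E3 downbeat M3
bar 7: v0=B2 v1=G3 downbeat m6
bar 8: v0=A2 v1=C3 downbeat m3
bar 9: v0=F3 v1=D4 downbeat M6
bar 10: v0=E3 v1=E4 downbeat P8
  -> R4 @ bar 0 tick 3 v(0, 1): E3/F3 m2 untreated
  -> R7 @ bar 0 tick 3 v(1,): B3->F3 leap 6st
  -> R7 @ bar 1 tick 0 v(1,): F3->B3 leap 6st
  -> R7 @ bar 1 tick 2 v(1,): B3->F3 leap 6st
  -> R1 @ bar 2 tick 0 v(0, 1): D3/D4 P8 -> E3/E4 P8 similar
  -> R4 @ bar 8 tick 2 v(0, 1): A2/B2 M2 untreated
  -> R7 @ bar 9 tick 0 v(1,): B2->D4 leap 15st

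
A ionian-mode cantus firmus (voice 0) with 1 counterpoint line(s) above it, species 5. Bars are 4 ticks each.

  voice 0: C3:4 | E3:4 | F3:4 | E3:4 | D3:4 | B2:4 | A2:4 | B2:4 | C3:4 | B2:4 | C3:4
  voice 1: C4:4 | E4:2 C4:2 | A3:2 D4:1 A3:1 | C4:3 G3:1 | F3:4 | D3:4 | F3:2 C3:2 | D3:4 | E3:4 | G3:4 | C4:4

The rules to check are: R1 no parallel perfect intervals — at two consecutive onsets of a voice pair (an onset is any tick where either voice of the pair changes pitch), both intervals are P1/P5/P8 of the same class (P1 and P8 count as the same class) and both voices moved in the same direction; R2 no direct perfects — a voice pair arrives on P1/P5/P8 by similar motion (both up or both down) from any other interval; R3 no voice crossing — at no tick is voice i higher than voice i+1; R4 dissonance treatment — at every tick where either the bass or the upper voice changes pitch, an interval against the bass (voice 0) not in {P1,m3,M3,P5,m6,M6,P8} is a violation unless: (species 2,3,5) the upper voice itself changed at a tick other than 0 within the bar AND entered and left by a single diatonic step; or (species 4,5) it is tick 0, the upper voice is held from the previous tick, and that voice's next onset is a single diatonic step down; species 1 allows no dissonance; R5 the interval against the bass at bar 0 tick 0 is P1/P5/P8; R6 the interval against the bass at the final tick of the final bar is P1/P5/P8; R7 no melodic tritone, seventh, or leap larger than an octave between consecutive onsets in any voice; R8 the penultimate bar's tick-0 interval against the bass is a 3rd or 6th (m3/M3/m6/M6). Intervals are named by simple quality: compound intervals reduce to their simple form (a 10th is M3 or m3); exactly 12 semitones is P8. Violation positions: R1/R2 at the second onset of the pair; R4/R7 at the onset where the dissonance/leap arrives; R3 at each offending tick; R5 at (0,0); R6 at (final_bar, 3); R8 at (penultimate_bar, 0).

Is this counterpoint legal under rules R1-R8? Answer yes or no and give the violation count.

No (2 violations)

bar 0: v0=C3 v1=C4 (P8)
bar 1: v0=E3 v1=E4 (P8)
bar 2: v0=F3 v1=A3 (M3)
bar 3: v0=E3 v1=C4 (m6)
bar 4: v0=D3 v1=F3 (m3)
bar 5: v0=B2 v1=D3 (m3)
bar 6: v0=A2 v1=F3 (m6)
bar 7: v0=B2 v1=D3 (m3)
bar 8: v0=C3 v1=E3 (M3)
bar 9: v0=B2 v1=G3 (m6)
bar 10: v0=C3 v1=C4 (P8)
  R1 @ bar1.0: C3/C4 P8 -> E3/E4 P8 similar
  R2 @ bar10.0: B2/G3 m6 -> C3/C4 P8 similar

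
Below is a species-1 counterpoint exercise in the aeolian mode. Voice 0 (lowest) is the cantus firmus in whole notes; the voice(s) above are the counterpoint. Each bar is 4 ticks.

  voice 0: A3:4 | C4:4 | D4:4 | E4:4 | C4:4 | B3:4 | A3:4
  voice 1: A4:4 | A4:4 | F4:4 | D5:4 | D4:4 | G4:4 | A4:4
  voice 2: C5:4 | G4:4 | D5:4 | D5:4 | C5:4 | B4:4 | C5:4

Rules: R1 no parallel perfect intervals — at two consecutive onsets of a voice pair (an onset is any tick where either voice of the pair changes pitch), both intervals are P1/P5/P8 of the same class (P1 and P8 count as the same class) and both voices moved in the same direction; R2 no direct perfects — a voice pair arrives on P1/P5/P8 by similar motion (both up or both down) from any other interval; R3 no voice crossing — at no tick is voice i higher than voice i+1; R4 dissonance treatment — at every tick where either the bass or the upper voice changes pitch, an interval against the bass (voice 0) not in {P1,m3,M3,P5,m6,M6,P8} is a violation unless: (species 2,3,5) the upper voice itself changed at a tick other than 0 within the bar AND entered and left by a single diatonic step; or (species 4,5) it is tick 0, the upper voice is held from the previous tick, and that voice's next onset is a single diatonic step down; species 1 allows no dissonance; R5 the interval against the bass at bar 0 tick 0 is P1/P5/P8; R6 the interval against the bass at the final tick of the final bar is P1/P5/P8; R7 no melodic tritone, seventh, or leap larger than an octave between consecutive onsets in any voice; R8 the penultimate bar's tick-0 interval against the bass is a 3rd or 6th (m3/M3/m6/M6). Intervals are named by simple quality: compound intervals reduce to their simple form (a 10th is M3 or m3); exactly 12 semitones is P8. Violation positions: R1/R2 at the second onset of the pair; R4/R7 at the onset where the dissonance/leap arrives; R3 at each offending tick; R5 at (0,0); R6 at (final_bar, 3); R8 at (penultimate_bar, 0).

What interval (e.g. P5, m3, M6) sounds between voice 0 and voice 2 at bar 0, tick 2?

voice 0=A3 voice 2=C5 -> m3

m3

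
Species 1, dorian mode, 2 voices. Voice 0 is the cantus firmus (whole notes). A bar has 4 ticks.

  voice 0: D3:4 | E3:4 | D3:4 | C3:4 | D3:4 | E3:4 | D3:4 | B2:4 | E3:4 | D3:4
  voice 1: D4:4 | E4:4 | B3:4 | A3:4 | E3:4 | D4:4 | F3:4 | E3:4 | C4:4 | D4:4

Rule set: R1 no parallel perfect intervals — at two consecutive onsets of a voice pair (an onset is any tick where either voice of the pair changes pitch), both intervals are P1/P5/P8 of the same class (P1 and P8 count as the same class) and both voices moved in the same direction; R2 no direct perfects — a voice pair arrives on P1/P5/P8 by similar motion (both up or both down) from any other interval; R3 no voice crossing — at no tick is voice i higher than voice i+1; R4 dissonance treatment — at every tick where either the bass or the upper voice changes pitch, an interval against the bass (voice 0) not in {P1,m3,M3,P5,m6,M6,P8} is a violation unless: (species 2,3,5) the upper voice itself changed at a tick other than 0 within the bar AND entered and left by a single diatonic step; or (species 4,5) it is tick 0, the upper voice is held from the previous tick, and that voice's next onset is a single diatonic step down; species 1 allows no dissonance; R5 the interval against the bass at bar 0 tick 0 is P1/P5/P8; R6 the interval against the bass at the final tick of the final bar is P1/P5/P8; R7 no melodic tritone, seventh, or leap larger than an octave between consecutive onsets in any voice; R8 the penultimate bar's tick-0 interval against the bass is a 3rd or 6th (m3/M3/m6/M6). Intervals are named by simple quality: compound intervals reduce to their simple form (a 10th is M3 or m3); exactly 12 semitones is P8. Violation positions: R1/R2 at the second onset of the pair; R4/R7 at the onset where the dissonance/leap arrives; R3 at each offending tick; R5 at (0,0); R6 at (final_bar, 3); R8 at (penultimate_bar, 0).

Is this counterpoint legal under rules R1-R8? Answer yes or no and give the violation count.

No (5 violations)

bar 0: v0=D3 v1=D4 (P8)
bar 1: v0=E3 v1=E4 (P8)
bar 2: v0=D3 v1=B3 (M6)
bar 3: v0=C3 v1=A3 (M6)
bar 4: v0=D3 v1=E3 (M2)
bar 5: v0=E3 v1=D4 (m7)
bar 6: v0=D3 v1=F3 (m3)
bar 7: v0=B2 v1=E3 (P4)
bar 8: v0=E3 v1=C4 (m6)
bar 9: v0=D3 v1=D4 (P8)
  R1 @ bar1.0: D3/D4 P8 -> E3/E4 P8 similar
  R4 @ bar4.0: D3/E3 M2 untreated
  R4 @ bar5.0: E3/D4 m7 untreated
  R7 @ bar5.0: E3->D4 leap 10st
  R4 @ bar7.0: B2/E3 P4 untreated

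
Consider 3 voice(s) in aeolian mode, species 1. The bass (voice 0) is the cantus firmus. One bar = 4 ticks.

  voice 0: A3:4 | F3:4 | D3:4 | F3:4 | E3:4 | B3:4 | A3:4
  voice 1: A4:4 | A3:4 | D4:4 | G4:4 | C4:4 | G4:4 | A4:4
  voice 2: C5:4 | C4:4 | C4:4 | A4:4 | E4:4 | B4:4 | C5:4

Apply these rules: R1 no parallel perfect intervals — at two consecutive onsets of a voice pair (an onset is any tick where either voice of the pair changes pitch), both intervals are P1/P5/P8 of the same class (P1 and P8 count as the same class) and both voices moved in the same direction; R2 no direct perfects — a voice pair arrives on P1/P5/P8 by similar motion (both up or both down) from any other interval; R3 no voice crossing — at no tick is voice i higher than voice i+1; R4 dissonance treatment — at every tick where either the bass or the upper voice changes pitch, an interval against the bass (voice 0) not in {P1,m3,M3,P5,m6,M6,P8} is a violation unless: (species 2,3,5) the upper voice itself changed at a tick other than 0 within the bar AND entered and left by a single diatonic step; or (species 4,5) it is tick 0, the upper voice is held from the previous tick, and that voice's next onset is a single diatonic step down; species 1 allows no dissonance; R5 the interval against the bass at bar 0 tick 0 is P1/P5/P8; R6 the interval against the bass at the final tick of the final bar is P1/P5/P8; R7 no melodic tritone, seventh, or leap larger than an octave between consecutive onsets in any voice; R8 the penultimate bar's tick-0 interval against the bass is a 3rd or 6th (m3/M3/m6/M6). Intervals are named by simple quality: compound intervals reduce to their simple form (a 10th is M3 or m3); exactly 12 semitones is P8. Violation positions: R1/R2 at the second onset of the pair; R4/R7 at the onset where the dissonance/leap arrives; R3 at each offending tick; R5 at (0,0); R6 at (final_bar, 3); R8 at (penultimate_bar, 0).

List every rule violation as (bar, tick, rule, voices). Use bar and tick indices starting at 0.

(0, 0, R5, (0, 2))
(1, 0, R2, (0, 2))
(2, 0, R3, (1, 2))
(2, 0, R4, (0, 2))
(2, 1, R3, (1, 2))
(2, 2, R3, (1, 2))
(2, 3, R3, (1, 2))
(3, 0, R4, (0, 1))
(4, 0, R2, (0, 2))
(5, 0, R1, (0, 2))
(5, 0, R8, (0, 2))
(6, 3, R6, (0, 2))

bar 0: v0=A3 v1=A4 v2=C5 downbeat m3
bar 1: v0=F3 v1=A3 v2=C4 downbeat P5
bar 2: v0=D3 v1=D4 v2=C4 downbeat m7
bar 3: v0=F3 v1=G4 v2=A4 downbeat M3
bar 4: v0=E3 v1=C4 v2=E4 downbeat P8
bar 5: v0=B3 v1=G4 v2=B4 downbeat P8
bar 6: v0=A3 v1=A4 v2=C5 downbeat m3
  -> R5 @ bar 0 tick 0 v(0, 2): opens on m3
  -> R2 @ bar 1 tick 0 v(0, 2): A3/C5 m3 -> F3/C4 P5 similar
  -> R3 @ bar 2 tick 0 v(1, 2): D4 above C4
  -> R4 @ bar 2 tick 0 v(0, 2): D3/C4 m7 untreated
  -> R3 @ bar 2 tick 1 v(1, 2): D4 above C4
  -> R3 @ bar 2 tick 2 v(1, 2): D4 above C4
  -> R3 @ bar 2 tick 3 v(1, 2): D4 above C4
  -> R4 @ bar 3 tick 0 v(0, 1): F3/G4 M2 untreated
  -> R2 @ bar 4 tick 0 v(0, 2): F3/A4 M3 -> E3/E4 P8 similar
  -> R1 @ bar 5 tick 0 v(0, 2): E3/E4 P8 -> B3/B4 P8 similar
  -> R8 @ bar 5 tick 0 v(0, 2): penult P8 not 3rd/6th
  -> R6 @ bar 6 tick 3 v(0, 2): closes on m3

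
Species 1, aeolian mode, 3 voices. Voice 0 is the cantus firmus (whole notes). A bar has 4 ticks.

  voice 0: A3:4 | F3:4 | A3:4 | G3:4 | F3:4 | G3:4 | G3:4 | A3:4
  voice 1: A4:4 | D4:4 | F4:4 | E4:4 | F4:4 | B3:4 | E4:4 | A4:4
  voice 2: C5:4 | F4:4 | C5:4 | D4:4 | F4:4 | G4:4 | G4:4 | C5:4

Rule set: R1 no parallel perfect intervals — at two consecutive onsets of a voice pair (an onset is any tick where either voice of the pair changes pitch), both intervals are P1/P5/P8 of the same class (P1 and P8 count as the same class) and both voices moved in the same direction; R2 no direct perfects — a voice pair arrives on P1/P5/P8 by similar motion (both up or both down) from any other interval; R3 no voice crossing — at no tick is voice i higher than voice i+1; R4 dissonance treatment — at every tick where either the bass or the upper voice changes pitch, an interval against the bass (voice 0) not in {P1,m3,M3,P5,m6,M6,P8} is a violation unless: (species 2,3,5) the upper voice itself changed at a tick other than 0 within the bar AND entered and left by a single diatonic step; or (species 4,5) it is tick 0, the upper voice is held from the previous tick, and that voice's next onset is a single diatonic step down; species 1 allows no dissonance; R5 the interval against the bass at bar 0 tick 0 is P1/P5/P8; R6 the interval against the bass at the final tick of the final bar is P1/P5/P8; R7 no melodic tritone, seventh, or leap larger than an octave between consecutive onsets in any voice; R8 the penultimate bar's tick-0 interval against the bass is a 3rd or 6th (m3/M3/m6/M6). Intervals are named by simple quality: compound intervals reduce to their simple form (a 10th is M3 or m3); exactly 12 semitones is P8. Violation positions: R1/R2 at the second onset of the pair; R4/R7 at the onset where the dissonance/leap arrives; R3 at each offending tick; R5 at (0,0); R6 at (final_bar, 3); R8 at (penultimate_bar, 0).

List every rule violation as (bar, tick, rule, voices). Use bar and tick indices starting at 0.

(0, 0, R5, (0, 2))
(1, 0, R2, (0, 2))
(2, 0, R2, (1, 2))
(3, 0, R2, (0, 2))
(3, 0, R3, (1, 2))
(3, 0, R7, (2,))
(3, 1, R3, (1, 2))
(3, 2, R3, (1, 2))
(3, 3, R3, (1, 2))
(4, 0, R2, (1, 2))
(5, 0, R1, (0, 2))
(5, 0, R7, (1,))
(6, 0, R8, (0, 2))
(7, 0, R2, (0, 1))
(7, 3, R6, (0, 2))

bar 0: v0=A3 v1=A4 v2=C5 downbeat m3
bar 1: v0=F3 v1=D4 v2=F4 downbeat P8
bar 2: v0=A3 v1=F4 v2=C5 downbeat m3
bar 3: v0=G3 v1=E4 v2=D4 downbeat P5
bar 4: v0=F3 v1=F4 v2=F4 downbeat P8
bar 5: v0=G3 v1=B3 v2=G4 downbeat P8
bar 6: v0=G3 v1=E4 v2=G4 downbeat P8
bar 7: v0=A3 v1=A4 v2=C5 downbeat m3
  -> R5 @ bar 0 tick 0 v(0, 2): opens on m3
  -> R2 @ bar 1 tick 0 v(0, 2): A3/C5 m3 -> F3/F4 P8 similar
  -> R2 @ bar 2 tick 0 v(1, 2): D4/F4 m3 -> F4/C5 P5 similar
  -> R2 @ bar 3 tick 0 v(0, 2): A3/C5 m3 -> G3/D4 P5 similar
  -> R3 @ bar 3 tick 0 v(1, 2): E4 above D4
  -> R7 @ bar 3 tick 0 v(2,): C5->D4 leap 10st
  -> R3 @ bar 3 tick 1 v(1, 2): E4 above D4
  -> R3 @ bar 3 tick 2 v(1, 2): E4 above D4
  -> R3 @ bar 3 tick 3 v(1, 2): E4 above D4
  -> R2 @ bar 4 tick 0 v(1, 2): E4/D4 M2 -> F4/F4 P1 similar
  -> R1 @ bar 5 tick 0 v(0, 2): F3/F4 P8 -> G3/G4 P8 similar
  -> R7 @ bar 5 tick 0 v(1,): F4->B3 leap 6st
  -> R8 @ bar 6 tick 0 v(0, 2): penult P8 not 3rd/6th
  -> R2 @ bar 7 tick 0 v(0, 1): G3/E4 M6 -> A3/A4 P8 similar
  -> R6 @ bar 7 tick 3 v(0, 2): closes on m3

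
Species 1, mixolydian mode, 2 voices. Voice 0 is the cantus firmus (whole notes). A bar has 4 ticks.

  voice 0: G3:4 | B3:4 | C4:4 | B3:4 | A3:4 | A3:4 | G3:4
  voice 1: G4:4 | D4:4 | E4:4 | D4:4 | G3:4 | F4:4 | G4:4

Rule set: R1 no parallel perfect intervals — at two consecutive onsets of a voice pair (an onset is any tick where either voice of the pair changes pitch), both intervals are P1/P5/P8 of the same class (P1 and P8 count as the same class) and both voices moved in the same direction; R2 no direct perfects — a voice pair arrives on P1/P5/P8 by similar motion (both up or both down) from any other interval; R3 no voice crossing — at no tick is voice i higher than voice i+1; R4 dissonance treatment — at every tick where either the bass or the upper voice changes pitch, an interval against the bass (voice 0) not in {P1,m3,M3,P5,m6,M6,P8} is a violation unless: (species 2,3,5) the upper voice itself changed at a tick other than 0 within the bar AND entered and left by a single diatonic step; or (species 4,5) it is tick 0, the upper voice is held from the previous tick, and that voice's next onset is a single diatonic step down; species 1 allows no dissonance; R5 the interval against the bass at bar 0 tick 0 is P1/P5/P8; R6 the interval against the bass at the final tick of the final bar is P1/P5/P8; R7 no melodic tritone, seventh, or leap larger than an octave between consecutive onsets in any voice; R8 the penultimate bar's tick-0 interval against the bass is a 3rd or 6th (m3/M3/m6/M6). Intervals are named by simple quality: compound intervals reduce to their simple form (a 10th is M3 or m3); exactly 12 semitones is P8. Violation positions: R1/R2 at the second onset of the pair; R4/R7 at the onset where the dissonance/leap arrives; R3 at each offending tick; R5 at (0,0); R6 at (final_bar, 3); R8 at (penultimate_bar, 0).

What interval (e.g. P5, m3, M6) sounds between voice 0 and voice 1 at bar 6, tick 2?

voice 0=G3 voice 1=G4 -> P8

P8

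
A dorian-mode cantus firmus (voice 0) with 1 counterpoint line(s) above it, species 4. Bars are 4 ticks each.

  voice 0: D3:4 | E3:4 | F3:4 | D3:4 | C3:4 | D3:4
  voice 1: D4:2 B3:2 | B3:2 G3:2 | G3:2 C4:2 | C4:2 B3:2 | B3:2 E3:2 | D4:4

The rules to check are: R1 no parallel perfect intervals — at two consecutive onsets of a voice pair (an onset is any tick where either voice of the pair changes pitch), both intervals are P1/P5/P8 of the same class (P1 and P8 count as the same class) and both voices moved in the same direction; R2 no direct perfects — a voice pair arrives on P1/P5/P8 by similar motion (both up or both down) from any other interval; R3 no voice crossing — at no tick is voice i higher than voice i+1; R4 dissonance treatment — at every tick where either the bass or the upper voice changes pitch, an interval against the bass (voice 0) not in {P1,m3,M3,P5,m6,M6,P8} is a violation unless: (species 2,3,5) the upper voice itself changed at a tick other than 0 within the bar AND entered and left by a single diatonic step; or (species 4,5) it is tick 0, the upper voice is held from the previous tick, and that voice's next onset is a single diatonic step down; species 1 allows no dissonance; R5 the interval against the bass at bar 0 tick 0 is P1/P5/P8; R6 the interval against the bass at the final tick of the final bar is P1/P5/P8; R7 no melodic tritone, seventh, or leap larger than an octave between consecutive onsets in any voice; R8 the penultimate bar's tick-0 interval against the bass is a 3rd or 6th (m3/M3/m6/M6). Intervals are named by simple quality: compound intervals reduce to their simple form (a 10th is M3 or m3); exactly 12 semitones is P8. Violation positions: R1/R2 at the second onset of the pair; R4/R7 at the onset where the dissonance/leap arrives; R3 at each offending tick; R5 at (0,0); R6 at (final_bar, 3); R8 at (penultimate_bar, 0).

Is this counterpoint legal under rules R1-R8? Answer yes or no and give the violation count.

bar 0: v0=D3 v1=D4 (P8)
bar 1: v0=E3 v1=B3 (P5)
bar 2: v0=F3 v1=G3 (M2)
bar 3: v0=D3 v1=C4 (m7)
bar 4: v0=C3 v1=B3 (M7)
bar 5: v0=D3 v1=D4 (P8)
  R4 @ bar2.0: F3/G3 M2 untreated
  R4 @ bar4.0: C3/B3 M7 untreated
  R8 @ bar4.0: penult M7 not 3rd/6th
  R2 @ bar5.0: C3/E3 M3 -> D3/D4 P8 similar
  R7 @ bar5.0: E3->D4 leap 10st

No (5 violations)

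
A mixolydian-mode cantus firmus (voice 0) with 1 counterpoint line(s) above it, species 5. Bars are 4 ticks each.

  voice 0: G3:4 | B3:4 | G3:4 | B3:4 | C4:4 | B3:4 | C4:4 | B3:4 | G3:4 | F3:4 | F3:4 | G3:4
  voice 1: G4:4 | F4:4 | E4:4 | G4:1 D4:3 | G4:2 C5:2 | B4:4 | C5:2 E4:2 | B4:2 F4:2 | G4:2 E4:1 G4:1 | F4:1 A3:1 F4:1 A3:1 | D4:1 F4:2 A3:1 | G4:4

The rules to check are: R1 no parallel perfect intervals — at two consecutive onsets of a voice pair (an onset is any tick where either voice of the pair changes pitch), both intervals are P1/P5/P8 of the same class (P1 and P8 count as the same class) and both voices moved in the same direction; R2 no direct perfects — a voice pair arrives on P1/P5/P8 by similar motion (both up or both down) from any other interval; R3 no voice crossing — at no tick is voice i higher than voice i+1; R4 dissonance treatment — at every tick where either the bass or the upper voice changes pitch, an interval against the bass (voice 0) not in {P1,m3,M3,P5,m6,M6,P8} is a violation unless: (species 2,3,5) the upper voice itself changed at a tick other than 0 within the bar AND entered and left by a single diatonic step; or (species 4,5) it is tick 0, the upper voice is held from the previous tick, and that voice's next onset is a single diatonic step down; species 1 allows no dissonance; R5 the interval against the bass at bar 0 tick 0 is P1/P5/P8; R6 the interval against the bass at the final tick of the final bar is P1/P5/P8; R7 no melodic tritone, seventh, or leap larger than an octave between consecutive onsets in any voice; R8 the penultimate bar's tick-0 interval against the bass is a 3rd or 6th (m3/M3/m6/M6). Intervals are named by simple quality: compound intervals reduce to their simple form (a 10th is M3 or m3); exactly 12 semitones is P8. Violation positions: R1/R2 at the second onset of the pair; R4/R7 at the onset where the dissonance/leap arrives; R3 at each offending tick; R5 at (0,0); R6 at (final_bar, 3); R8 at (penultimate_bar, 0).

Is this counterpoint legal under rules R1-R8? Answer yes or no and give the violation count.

No (9 violations)

bar 0: v0=G3 v1=G4 (P8)
bar 1: v0=B3 v1=F4 (TT)
bar 2: v0=G3 v1=E4 (M6)
bar 3: v0=B3 v1=G4 (m6)
bar 4: v0=C4 v1=G4 (P5)
bar 5: v0=B3 v1=B4 (P8)
bar 6: v0=C4 v1=C5 (P8)
bar 7: v0=B3 v1=B4 (P8)
bar 8: v0=G3 v1=G4 (P8)
bar 9: v0=F3 v1=F4 (P8)
bar 10: v0=F3 v1=D4 (M6)
bar 11: v0=G3 v1=G4 (P8)
  R4 @ bar1.0: B3/F4 TT untreated
  R2 @ bar4.0: B3/D4 m3 -> C4/G4 P5 similar
  R1 @ bar5.0: C4/C5 P8 -> B3/B4 P8 similar
  R1 @ bar6.0: B3/B4 P8 -> C4/C5 P8 similar
  R4 @ bar7.2: B3/F4 TT untreated
  R7 @ bar7.2: B4->F4 leap 6st
  R1 @ bar9.0: G3/G4 P8 -> F3/F4 P8 similar
  R2 @ bar11.0: F3/A3 M3 -> G3/G4 P8 similar
  R7 @ bar11.0: A3->G4 leap 10st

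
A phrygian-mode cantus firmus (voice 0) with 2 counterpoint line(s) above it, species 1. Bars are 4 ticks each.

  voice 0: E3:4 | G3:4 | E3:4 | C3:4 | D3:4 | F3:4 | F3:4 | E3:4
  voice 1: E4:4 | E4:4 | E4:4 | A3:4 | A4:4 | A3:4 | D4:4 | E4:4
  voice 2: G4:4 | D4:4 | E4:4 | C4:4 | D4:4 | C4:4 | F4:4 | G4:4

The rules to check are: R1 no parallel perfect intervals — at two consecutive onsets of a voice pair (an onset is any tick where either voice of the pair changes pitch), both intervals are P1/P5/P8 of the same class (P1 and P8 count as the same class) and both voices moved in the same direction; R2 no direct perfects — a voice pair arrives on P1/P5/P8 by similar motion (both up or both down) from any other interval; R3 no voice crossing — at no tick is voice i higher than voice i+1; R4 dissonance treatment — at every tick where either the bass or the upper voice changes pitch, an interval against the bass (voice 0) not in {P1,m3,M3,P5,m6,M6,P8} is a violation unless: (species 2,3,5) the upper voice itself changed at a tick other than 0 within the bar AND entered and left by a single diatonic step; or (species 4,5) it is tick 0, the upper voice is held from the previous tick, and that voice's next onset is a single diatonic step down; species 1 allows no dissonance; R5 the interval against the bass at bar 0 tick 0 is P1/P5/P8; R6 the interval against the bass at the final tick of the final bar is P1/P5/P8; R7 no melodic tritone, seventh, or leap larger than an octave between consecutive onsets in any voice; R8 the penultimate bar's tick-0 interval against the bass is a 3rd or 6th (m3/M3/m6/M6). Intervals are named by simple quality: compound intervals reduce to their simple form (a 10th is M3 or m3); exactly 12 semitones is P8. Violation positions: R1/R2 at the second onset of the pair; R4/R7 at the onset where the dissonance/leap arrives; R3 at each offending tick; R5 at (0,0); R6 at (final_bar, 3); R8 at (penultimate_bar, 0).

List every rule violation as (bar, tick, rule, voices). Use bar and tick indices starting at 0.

bar 0: v0=E3 v1=E4 v2=G4 downbeat m3
bar 1: v0=G3 v1=E4 v2=D4 downbeat P5
bar 2: v0=E3 v1=E4 v2=E4 downbeat P8
bar 3: v0=C3 v1=A3 v2=C4 downbeat P8
bar 4: v0=D3 v1=A4 v2=D4 downbeat P8
bar 5: v0=F3 v1=A3 v2=C4 downbeat P5
bar 6: v0=F3 v1=D4 v2=F4 downbeat P8
bar 7: v0=E3 v1=E4 v2=G4 downbeat m3
  -> R5 @ bar 0 tick 0 v(0, 2): opens on m3
  -> R3 @ bar 1 tick 0 v(1, 2): E4 above D4
  -> R3 @ bar 1 tick 1 v(1, 2): E4 above D4
  -> R3 @ bar 1 tick 2 v(1, 2): E4 above D4
  -> R3 @ bar 1 tick 3 v(1, 2): E4 above D4
  -> R1 @ bar 3 tick 0 v(0, 2): E3/E4 P8 -> C3/C4 P8 similar
  -> R1 @ bar 4 tick 0 v(0, 2): C3/C4 P8 -> D3/D4 P8 similar
  -> R2 @ bar 4 tick 0 v(0, 1): C3/A3 M6 -> D3/A4 P5 similar
  -> R2 @ bar 4 tick 0 v(1, 2): A3/C4 m3 -> A4/D4 P5 similar
  -> R3 @ bar 4 tick 0 v(1, 2): A4 above D4
  -> R3 @ bar 4 tick 1 v(1, 2): A4 above D4
  -> R3 @ bar 4 tick 2 v(1, 2): A4 above D4
  -> R3 @ bar 4 tick 3 v(1, 2): A4 above D4
  -> R8 @ bar 6 tick 0 v(0, 2): penult P8 not 3rd/6th
  -> R6 @ bar 7 tick 3 v(0, 2): closes on m3

(0, 0, R5, (0, 2))
(1, 0, R3, (1, 2))
(1, 1, R3, (1, 2))
(1, 2, R3, (1, 2))
(1, 3, R3, (1, 2))
(3, 0, R1, (0, 2))
(4, 0, R1, (0, 2))
(4, 0, R2, (0, 1))
(4, 0, R2, (1, 2))
(4, 0, R3, (1, 2))
(4, 1, R3, (1, 2))
(4, 2, R3, (1, 2))
(4, 3, R3, (1, 2))
(6, 0, R8, (0, 2))
(7, 3, R6, (0, 2))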